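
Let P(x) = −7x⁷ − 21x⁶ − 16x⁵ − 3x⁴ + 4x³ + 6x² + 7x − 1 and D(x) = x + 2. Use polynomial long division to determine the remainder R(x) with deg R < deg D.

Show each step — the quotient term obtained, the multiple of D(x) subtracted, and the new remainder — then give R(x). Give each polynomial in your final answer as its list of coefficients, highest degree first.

R = [-7]

Step 1: lead(−7x⁷ − 21x⁶ − 16x⁵ − 3x⁴ + 4x³ + 6x² + 7x − 1) ÷ lead(D) = −7x⁷ ÷ x = −7x⁶. Subtract (−7x⁶)·D = −7x⁷ − 14x⁶. Remainder: −7x⁶ − 16x⁵ − 3x⁴ + 4x³ + 6x² + 7x − 1.
Step 2: lead(−7x⁶ − 16x⁵ − 3x⁴ + 4x³ + 6x² + 7x − 1) ÷ lead(D) = −7x⁶ ÷ x = −7x⁵. Subtract (−7x⁵)·D = −7x⁶ − 14x⁵. Remainder: −2x⁵ − 3x⁴ + 4x³ + 6x² + 7x − 1.
Step 3: lead(−2x⁵ − 3x⁴ + 4x³ + 6x² + 7x − 1) ÷ lead(D) = −2x⁵ ÷ x = −2x⁴. Subtract (−2x⁴)·D = −2x⁵ − 4x⁴. Remainder: x⁴ + 4x³ + 6x² + 7x − 1.
Step 4: lead(x⁴ + 4x³ + 6x² + 7x − 1) ÷ lead(D) = x⁴ ÷ x = x³. Subtract (x³)·D = x⁴ + 2x³. Remainder: 2x³ + 6x² + 7x − 1.
Step 5: lead(2x³ + 6x² + 7x − 1) ÷ lead(D) = 2x³ ÷ x = 2x². Subtract (2x²)·D = 2x³ + 4x². Remainder: 2x² + 7x − 1.
Step 6: lead(2x² + 7x − 1) ÷ lead(D) = 2x² ÷ x = 2x. Subtract (2x)·D = 2x² + 4x. Remainder: 3x − 1.
Step 7: lead(3x − 1) ÷ lead(D) = 3x ÷ x = 3. Subtract (3)·D = 3x + 6. Remainder: −7.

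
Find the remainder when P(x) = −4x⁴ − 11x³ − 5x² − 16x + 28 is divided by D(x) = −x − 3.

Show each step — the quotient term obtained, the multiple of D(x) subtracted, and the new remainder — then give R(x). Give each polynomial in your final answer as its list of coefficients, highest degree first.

Step 1: lead(−4x⁴ − 11x³ − 5x² − 16x + 28) ÷ lead(D) = −4x⁴ ÷ −x = 4x³. Subtract (4x³)·D = −4x⁴ − 12x³. Remainder: x³ − 5x² − 16x + 28.
Step 2: lead(x³ − 5x² − 16x + 28) ÷ lead(D) = x³ ÷ −x = −x². Subtract (−x²)·D = x³ + 3x². Remainder: −8x² − 16x + 28.
Step 3: lead(−8x² − 16x + 28) ÷ lead(D) = −8x² ÷ −x = 8x. Subtract (8x)·D = −8x² − 24x. Remainder: 8x + 28.
Step 4: lead(8x + 28) ÷ lead(D) = 8x ÷ −x = −8. Subtract (−8)·D = 8x + 24. Remainder: 4.

R = [4]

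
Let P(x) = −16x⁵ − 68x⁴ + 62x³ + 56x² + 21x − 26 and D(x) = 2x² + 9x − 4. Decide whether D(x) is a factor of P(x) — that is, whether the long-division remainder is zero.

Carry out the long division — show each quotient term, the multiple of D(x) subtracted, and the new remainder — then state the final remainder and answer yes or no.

R(x) = −6, so D(x) is not a factor of P(x). no

Step 1: lead(−16x⁵ − 68x⁴ + 62x³ + 56x² + 21x − 26) ÷ lead(D) = −16x⁵ ÷ 2x² = −8x³. Subtract (−8x³)·D = −16x⁵ − 72x⁴ + 32x³. Remainder: 4x⁴ + 30x³ + 56x² + 21x − 26.
Step 2: lead(4x⁴ + 30x³ + 56x² + 21x − 26) ÷ lead(D) = 4x⁴ ÷ 2x² = 2x². Subtract (2x²)·D = 4x⁴ + 18x³ − 8x². Remainder: 12x³ + 64x² + 21x − 26.
Step 3: lead(12x³ + 64x² + 21x − 26) ÷ lead(D) = 12x³ ÷ 2x² = 6x. Subtract (6x)·D = 12x³ + 54x² − 24x. Remainder: 10x² + 45x − 26.
Step 4: lead(10x² + 45x − 26) ÷ lead(D) = 10x² ÷ 2x² = 5. Subtract (5)·D = 10x² + 45x − 20. Remainder: −6.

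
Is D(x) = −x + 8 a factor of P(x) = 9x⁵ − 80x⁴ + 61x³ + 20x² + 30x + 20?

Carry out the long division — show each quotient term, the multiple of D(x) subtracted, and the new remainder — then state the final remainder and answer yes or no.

Step 1: lead(9x⁵ − 80x⁴ + 61x³ + 20x² + 30x + 20) ÷ lead(D) = 9x⁵ ÷ −x = −9x⁴. Subtract (−9x⁴)·D = 9x⁵ − 72x⁴. Remainder: −8x⁴ + 61x³ + 20x² + 30x + 20.
Step 2: lead(−8x⁴ + 61x³ + 20x² + 30x + 20) ÷ lead(D) = −8x⁴ ÷ −x = 8x³. Subtract (8x³)·D = −8x⁴ + 64x³. Remainder: −3x³ + 20x² + 30x + 20.
Step 3: lead(−3x³ + 20x² + 30x + 20) ÷ lead(D) = −3x³ ÷ −x = 3x². Subtract (3x²)·D = −3x³ + 24x². Remainder: −4x² + 30x + 20.
Step 4: lead(−4x² + 30x + 20) ÷ lead(D) = −4x² ÷ −x = 4x. Subtract (4x)·D = −4x² + 32x. Remainder: −2x + 20.
Step 5: lead(−2x + 20) ÷ lead(D) = −2x ÷ −x = 2. Subtract (2)·D = −2x + 16. Remainder: 4.

R(x) = 4, so D(x) is not a factor of P(x). no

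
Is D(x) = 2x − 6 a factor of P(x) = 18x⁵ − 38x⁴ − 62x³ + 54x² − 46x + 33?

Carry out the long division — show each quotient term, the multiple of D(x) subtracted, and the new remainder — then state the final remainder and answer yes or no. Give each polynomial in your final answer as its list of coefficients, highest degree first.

R = [3], so D(x) is not a factor of P(x). no

Step 1: lead(18x⁵ − 38x⁴ − 62x³ + 54x² − 46x + 33) ÷ lead(D) = 18x⁵ ÷ 2x = 9x⁴. Subtract (9x⁴)·D = 18x⁵ − 54x⁴. Remainder: 16x⁴ − 62x³ + 54x² − 46x + 33.
Step 2: lead(16x⁴ − 62x³ + 54x² − 46x + 33) ÷ lead(D) = 16x⁴ ÷ 2x = 8x³. Subtract (8x³)·D = 16x⁴ − 48x³. Remainder: −14x³ + 54x² − 46x + 33.
Step 3: lead(−14x³ + 54x² − 46x + 33) ÷ lead(D) = −14x³ ÷ 2x = −7x². Subtract (−7x²)·D = −14x³ + 42x². Remainder: 12x² − 46x + 33.
Step 4: lead(12x² − 46x + 33) ÷ lead(D) = 12x² ÷ 2x = 6x. Subtract (6x)·D = 12x² − 36x. Remainder: −10x + 33.
Step 5: lead(−10x + 33) ÷ lead(D) = −10x ÷ 2x = −5. Subtract (−5)·D = −10x + 30. Remainder: 3.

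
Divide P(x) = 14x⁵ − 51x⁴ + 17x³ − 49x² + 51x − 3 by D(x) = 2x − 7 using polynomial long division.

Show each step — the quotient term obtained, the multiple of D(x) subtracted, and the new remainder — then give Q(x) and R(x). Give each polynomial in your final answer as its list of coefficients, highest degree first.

Q = [7, -1, 5, -7, 1]; R = [4]

Step 1: lead(14x⁵ − 51x⁴ + 17x³ − 49x² + 51x − 3) ÷ lead(D) = 14x⁵ ÷ 2x = 7x⁴. Subtract (7x⁴)·D = 14x⁵ − 49x⁴. Remainder: −2x⁴ + 17x³ − 49x² + 51x − 3.
Step 2: lead(−2x⁴ + 17x³ − 49x² + 51x − 3) ÷ lead(D) = −2x⁴ ÷ 2x = −x³. Subtract (−x³)·D = −2x⁴ + 7x³. Remainder: 10x³ − 49x² + 51x − 3.
Step 3: lead(10x³ − 49x² + 51x − 3) ÷ lead(D) = 10x³ ÷ 2x = 5x². Subtract (5x²)·D = 10x³ − 35x². Remainder: −14x² + 51x − 3.
Step 4: lead(−14x² + 51x − 3) ÷ lead(D) = −14x² ÷ 2x = −7x. Subtract (−7x)·D = −14x² + 49x. Remainder: 2x − 3.
Step 5: lead(2x − 3) ÷ lead(D) = 2x ÷ 2x = 1. Subtract (1)·D = 2x − 7. Remainder: 4.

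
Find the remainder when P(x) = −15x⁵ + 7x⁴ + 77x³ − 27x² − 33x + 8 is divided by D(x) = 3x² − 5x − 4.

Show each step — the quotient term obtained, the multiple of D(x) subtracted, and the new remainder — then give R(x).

Step 1: lead(−15x⁵ + 7x⁴ + 77x³ − 27x² − 33x + 8) ÷ lead(D) = −15x⁵ ÷ 3x² = −5x³. Subtract (−5x³)·D = −15x⁵ + 25x⁴ + 20x³. Remainder: −18x⁴ + 57x³ − 27x² − 33x + 8.
Step 2: lead(−18x⁴ + 57x³ − 27x² − 33x + 8) ÷ lead(D) = −18x⁴ ÷ 3x² = −6x². Subtract (−6x²)·D = −18x⁴ + 30x³ + 24x². Remainder: 27x³ − 51x² − 33x + 8.
Step 3: lead(27x³ − 51x² − 33x + 8) ÷ lead(D) = 27x³ ÷ 3x² = 9x. Subtract (9x)·D = 27x³ − 45x² − 36x. Remainder: −6x² + 3x + 8.
Step 4: lead(−6x² + 3x + 8) ÷ lead(D) = −6x² ÷ 3x² = −2. Subtract (−2)·D = −6x² + 10x + 8. Remainder: −7x.

R(x) = −7x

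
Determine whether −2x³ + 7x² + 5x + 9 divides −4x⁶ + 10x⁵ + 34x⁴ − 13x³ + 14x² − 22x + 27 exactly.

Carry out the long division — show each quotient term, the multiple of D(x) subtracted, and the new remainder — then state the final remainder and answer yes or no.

R(x) = 8x, so D(x) is not a factor of P(x). no

Step 1: lead(−4x⁶ + 10x⁵ + 34x⁴ − 13x³ + 14x² − 22x + 27) ÷ lead(D) = −4x⁶ ÷ −2x³ = 2x³. Subtract (2x³)·D = −4x⁶ + 14x⁵ + 10x⁴ + 18x³. Remainder: −4x⁵ + 24x⁴ − 31x³ + 14x² − 22x + 27.
Step 2: lead(−4x⁵ + 24x⁴ − 31x³ + 14x² − 22x + 27) ÷ lead(D) = −4x⁵ ÷ −2x³ = 2x². Subtract (2x²)·D = −4x⁵ + 14x⁴ + 10x³ + 18x². Remainder: 10x⁴ − 41x³ − 4x² − 22x + 27.
Step 3: lead(10x⁴ − 41x³ − 4x² − 22x + 27) ÷ lead(D) = 10x⁴ ÷ −2x³ = −5x. Subtract (−5x)·D = 10x⁴ − 35x³ − 25x² − 45x. Remainder: −6x³ + 21x² + 23x + 27.
Step 4: lead(−6x³ + 21x² + 23x + 27) ÷ lead(D) = −6x³ ÷ −2x³ = 3. Subtract (3)·D = −6x³ + 21x² + 15x + 27. Remainder: 8x.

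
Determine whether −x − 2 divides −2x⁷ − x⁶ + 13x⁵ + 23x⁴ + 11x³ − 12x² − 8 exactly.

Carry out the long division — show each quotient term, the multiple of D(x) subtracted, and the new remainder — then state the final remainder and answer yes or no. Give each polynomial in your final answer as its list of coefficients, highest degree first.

Step 1: lead(−2x⁷ − x⁶ + 13x⁵ + 23x⁴ + 11x³ − 12x² − 8) ÷ lead(D) = −2x⁷ ÷ −x = 2x⁶. Subtract (2x⁶)·D = −2x⁷ − 4x⁶. Remainder: 3x⁶ + 13x⁵ + 23x⁴ + 11x³ − 12x² − 8.
Step 2: lead(3x⁶ + 13x⁵ + 23x⁴ + 11x³ − 12x² − 8) ÷ lead(D) = 3x⁶ ÷ −x = −3x⁵. Subtract (−3x⁵)·D = 3x⁶ + 6x⁵. Remainder: 7x⁵ + 23x⁴ + 11x³ − 12x² − 8.
Step 3: lead(7x⁵ + 23x⁴ + 11x³ − 12x² − 8) ÷ lead(D) = 7x⁵ ÷ −x = −7x⁴. Subtract (−7x⁴)·D = 7x⁵ + 14x⁴. Remainder: 9x⁴ + 11x³ − 12x² − 8.
Step 4: lead(9x⁴ + 11x³ − 12x² − 8) ÷ lead(D) = 9x⁴ ÷ −x = −9x³. Subtract (−9x³)·D = 9x⁴ + 18x³. Remainder: −7x³ − 12x² − 8.
Step 5: lead(−7x³ − 12x² − 8) ÷ lead(D) = −7x³ ÷ −x = 7x². Subtract (7x²)·D = −7x³ − 14x². Remainder: 2x² − 8.
Step 6: lead(2x² − 8) ÷ lead(D) = 2x² ÷ −x = −2x. Subtract (−2x)·D = 2x² + 4x. Remainder: −4x − 8.
Step 7: lead(−4x − 8) ÷ lead(D) = −4x ÷ −x = 4. Subtract (4)·D = −4x − 8. Remainder: 0.

R = [0], so D(x) is a factor of P(x). yes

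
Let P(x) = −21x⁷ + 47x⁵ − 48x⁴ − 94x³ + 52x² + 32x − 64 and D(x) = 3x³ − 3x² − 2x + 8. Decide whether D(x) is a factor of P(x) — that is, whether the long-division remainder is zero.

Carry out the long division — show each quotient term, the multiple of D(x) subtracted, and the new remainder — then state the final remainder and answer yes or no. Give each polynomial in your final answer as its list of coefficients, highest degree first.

R = [0], so D(x) is a factor of P(x). yes

Step 1: lead(−21x⁷ + 47x⁵ − 48x⁴ − 94x³ + 52x² + 32x − 64) ÷ lead(D) = −21x⁷ ÷ 3x³ = −7x⁴. Subtract (−7x⁴)·D = −21x⁷ + 21x⁶ + 14x⁵ − 56x⁴. Remainder: −21x⁶ + 33x⁵ + 8x⁴ − 94x³ + 52x² + 32x − 64.
Step 2: lead(−21x⁶ + 33x⁵ + 8x⁴ − 94x³ + 52x² + 32x − 64) ÷ lead(D) = −21x⁶ ÷ 3x³ = −7x³. Subtract (−7x³)·D = −21x⁶ + 21x⁵ + 14x⁴ − 56x³. Remainder: 12x⁵ − 6x⁴ − 38x³ + 52x² + 32x − 64.
Step 3: lead(12x⁵ − 6x⁴ − 38x³ + 52x² + 32x − 64) ÷ lead(D) = 12x⁵ ÷ 3x³ = 4x². Subtract (4x²)·D = 12x⁵ − 12x⁴ − 8x³ + 32x². Remainder: 6x⁴ − 30x³ + 20x² + 32x − 64.
Step 4: lead(6x⁴ − 30x³ + 20x² + 32x − 64) ÷ lead(D) = 6x⁴ ÷ 3x³ = 2x. Subtract (2x)·D = 6x⁴ − 6x³ − 4x² + 16x. Remainder: −24x³ + 24x² + 16x − 64.
Step 5: lead(−24x³ + 24x² + 16x − 64) ÷ lead(D) = −24x³ ÷ 3x³ = −8. Subtract (−8)·D = −24x³ + 24x² + 16x − 64. Remainder: 0.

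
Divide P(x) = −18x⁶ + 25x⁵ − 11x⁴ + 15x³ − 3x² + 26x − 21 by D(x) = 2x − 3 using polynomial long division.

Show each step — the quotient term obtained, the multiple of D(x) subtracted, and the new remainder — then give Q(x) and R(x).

Q(x) = −9x⁵ − x⁴ − 7x³ − 3x² − 6x + 4; R(x) = −9

Step 1: lead(−18x⁶ + 25x⁵ − 11x⁴ + 15x³ − 3x² + 26x − 21) ÷ lead(D) = −18x⁶ ÷ 2x = −9x⁵. Subtract (−9x⁵)·D = −18x⁶ + 27x⁵. Remainder: −2x⁵ − 11x⁴ + 15x³ − 3x² + 26x − 21.
Step 2: lead(−2x⁵ − 11x⁴ + 15x³ − 3x² + 26x − 21) ÷ lead(D) = −2x⁵ ÷ 2x = −x⁴. Subtract (−x⁴)·D = −2x⁵ + 3x⁴. Remainder: −14x⁴ + 15x³ − 3x² + 26x − 21.
Step 3: lead(−14x⁴ + 15x³ − 3x² + 26x − 21) ÷ lead(D) = −14x⁴ ÷ 2x = −7x³. Subtract (−7x³)·D = −14x⁴ + 21x³. Remainder: −6x³ − 3x² + 26x − 21.
Step 4: lead(−6x³ − 3x² + 26x − 21) ÷ lead(D) = −6x³ ÷ 2x = −3x². Subtract (−3x²)·D = −6x³ + 9x². Remainder: −12x² + 26x − 21.
Step 5: lead(−12x² + 26x − 21) ÷ lead(D) = −12x² ÷ 2x = −6x. Subtract (−6x)·D = −12x² + 18x. Remainder: 8x − 21.
Step 6: lead(8x − 21) ÷ lead(D) = 8x ÷ 2x = 4. Subtract (4)·D = 8x − 12. Remainder: −9.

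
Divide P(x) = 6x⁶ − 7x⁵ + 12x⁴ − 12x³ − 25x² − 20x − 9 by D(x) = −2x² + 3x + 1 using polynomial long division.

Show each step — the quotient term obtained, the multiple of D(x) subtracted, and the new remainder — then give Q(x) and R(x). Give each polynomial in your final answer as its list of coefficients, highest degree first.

Q = [-3, -1, -9, -8, -4]; R = [-5]

Step 1: lead(6x⁶ − 7x⁵ + 12x⁴ − 12x³ − 25x² − 20x − 9) ÷ lead(D) = 6x⁶ ÷ −2x² = −3x⁴. Subtract (−3x⁴)·D = 6x⁶ − 9x⁵ − 3x⁴. Remainder: 2x⁵ + 15x⁴ − 12x³ − 25x² − 20x − 9.
Step 2: lead(2x⁵ + 15x⁴ − 12x³ − 25x² − 20x − 9) ÷ lead(D) = 2x⁵ ÷ −2x² = −x³. Subtract (−x³)·D = 2x⁵ − 3x⁴ − x³. Remainder: 18x⁴ − 11x³ − 25x² − 20x − 9.
Step 3: lead(18x⁴ − 11x³ − 25x² − 20x − 9) ÷ lead(D) = 18x⁴ ÷ −2x² = −9x². Subtract (−9x²)·D = 18x⁴ − 27x³ − 9x². Remainder: 16x³ − 16x² − 20x − 9.
Step 4: lead(16x³ − 16x² − 20x − 9) ÷ lead(D) = 16x³ ÷ −2x² = −8x. Subtract (−8x)·D = 16x³ − 24x² − 8x. Remainder: 8x² − 12x − 9.
Step 5: lead(8x² − 12x − 9) ÷ lead(D) = 8x² ÷ −2x² = −4. Subtract (−4)·D = 8x² − 12x − 4. Remainder: −5.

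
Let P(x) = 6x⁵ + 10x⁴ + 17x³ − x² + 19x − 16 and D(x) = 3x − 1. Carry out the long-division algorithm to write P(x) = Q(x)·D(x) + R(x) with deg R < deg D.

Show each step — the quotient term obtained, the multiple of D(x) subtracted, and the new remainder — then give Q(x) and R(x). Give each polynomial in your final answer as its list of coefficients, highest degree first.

Q = [2, 4, 7, 2, 7]; R = [-9]

Step 1: lead(6x⁵ + 10x⁴ + 17x³ − x² + 19x − 16) ÷ lead(D) = 6x⁵ ÷ 3x = 2x⁴. Subtract (2x⁴)·D = 6x⁵ − 2x⁴. Remainder: 12x⁴ + 17x³ − x² + 19x − 16.
Step 2: lead(12x⁴ + 17x³ − x² + 19x − 16) ÷ lead(D) = 12x⁴ ÷ 3x = 4x³. Subtract (4x³)·D = 12x⁴ − 4x³. Remainder: 21x³ − x² + 19x − 16.
Step 3: lead(21x³ − x² + 19x − 16) ÷ lead(D) = 21x³ ÷ 3x = 7x². Subtract (7x²)·D = 21x³ − 7x². Remainder: 6x² + 19x − 16.
Step 4: lead(6x² + 19x − 16) ÷ lead(D) = 6x² ÷ 3x = 2x. Subtract (2x)·D = 6x² − 2x. Remainder: 21x − 16.
Step 5: lead(21x − 16) ÷ lead(D) = 21x ÷ 3x = 7. Subtract (7)·D = 21x − 7. Remainder: −9.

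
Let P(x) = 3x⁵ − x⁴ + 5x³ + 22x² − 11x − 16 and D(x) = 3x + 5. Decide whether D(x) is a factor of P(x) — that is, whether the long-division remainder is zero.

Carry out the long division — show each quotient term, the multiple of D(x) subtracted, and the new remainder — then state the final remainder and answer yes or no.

R(x) = −6, so D(x) is not a factor of P(x). no

Step 1: lead(3x⁵ − x⁴ + 5x³ + 22x² − 11x − 16) ÷ lead(D) = 3x⁵ ÷ 3x = x⁴. Subtract (x⁴)·D = 3x⁵ + 5x⁴. Remainder: −6x⁴ + 5x³ + 22x² − 11x − 16.
Step 2: lead(−6x⁴ + 5x³ + 22x² − 11x − 16) ÷ lead(D) = −6x⁴ ÷ 3x = −2x³. Subtract (−2x³)·D = −6x⁴ − 10x³. Remainder: 15x³ + 22x² − 11x − 16.
Step 3: lead(15x³ + 22x² − 11x − 16) ÷ lead(D) = 15x³ ÷ 3x = 5x². Subtract (5x²)·D = 15x³ + 25x². Remainder: −3x² − 11x − 16.
Step 4: lead(−3x² − 11x − 16) ÷ lead(D) = −3x² ÷ 3x = −x. Subtract (−x)·D = −3x² − 5x. Remainder: −6x − 16.
Step 5: lead(−6x − 16) ÷ lead(D) = −6x ÷ 3x = −2. Subtract (−2)·D = −6x − 10. Remainder: −6.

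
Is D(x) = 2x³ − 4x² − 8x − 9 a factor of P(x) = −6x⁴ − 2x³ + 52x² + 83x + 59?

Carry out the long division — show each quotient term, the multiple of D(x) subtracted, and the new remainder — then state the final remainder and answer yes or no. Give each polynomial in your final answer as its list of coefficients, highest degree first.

R = [-4], so D(x) is not a factor of P(x). no

Step 1: lead(−6x⁴ − 2x³ + 52x² + 83x + 59) ÷ lead(D) = −6x⁴ ÷ 2x³ = −3x. Subtract (−3x)·D = −6x⁴ + 12x³ + 24x² + 27x. Remainder: −14x³ + 28x² + 56x + 59.
Step 2: lead(−14x³ + 28x² + 56x + 59) ÷ lead(D) = −14x³ ÷ 2x³ = −7. Subtract (−7)·D = −14x³ + 28x² + 56x + 63. Remainder: −4.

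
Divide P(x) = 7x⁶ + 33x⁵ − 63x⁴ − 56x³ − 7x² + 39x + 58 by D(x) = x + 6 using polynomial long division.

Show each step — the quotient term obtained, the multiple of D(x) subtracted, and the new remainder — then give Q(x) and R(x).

Step 1: lead(7x⁶ + 33x⁵ − 63x⁴ − 56x³ − 7x² + 39x + 58) ÷ lead(D) = 7x⁶ ÷ x = 7x⁵. Subtract (7x⁵)·D = 7x⁶ + 42x⁵. Remainder: −9x⁵ − 63x⁴ − 56x³ − 7x² + 39x + 58.
Step 2: lead(−9x⁵ − 63x⁴ − 56x³ − 7x² + 39x + 58) ÷ lead(D) = −9x⁵ ÷ x = −9x⁴. Subtract (−9x⁴)·D = −9x⁵ − 54x⁴. Remainder: −9x⁴ − 56x³ − 7x² + 39x + 58.
Step 3: lead(−9x⁴ − 56x³ − 7x² + 39x + 58) ÷ lead(D) = −9x⁴ ÷ x = −9x³. Subtract (−9x³)·D = −9x⁴ − 54x³. Remainder: −2x³ − 7x² + 39x + 58.
Step 4: lead(−2x³ − 7x² + 39x + 58) ÷ lead(D) = −2x³ ÷ x = −2x². Subtract (−2x²)·D = −2x³ − 12x². Remainder: 5x² + 39x + 58.
Step 5: lead(5x² + 39x + 58) ÷ lead(D) = 5x² ÷ x = 5x. Subtract (5x)·D = 5x² + 30x. Remainder: 9x + 58.
Step 6: lead(9x + 58) ÷ lead(D) = 9x ÷ x = 9. Subtract (9)·D = 9x + 54. Remainder: 4.

Q(x) = 7x⁵ − 9x⁴ − 9x³ − 2x² + 5x + 9; R(x) = 4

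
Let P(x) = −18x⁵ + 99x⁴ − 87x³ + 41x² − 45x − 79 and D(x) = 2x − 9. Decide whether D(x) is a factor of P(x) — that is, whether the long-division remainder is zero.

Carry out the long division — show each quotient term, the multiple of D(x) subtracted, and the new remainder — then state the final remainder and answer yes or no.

R(x) = 2, so D(x) is not a factor of P(x). no

Step 1: lead(−18x⁵ + 99x⁴ − 87x³ + 41x² − 45x − 79) ÷ lead(D) = −18x⁵ ÷ 2x = −9x⁴. Subtract (−9x⁴)·D = −18x⁵ + 81x⁴. Remainder: 18x⁴ − 87x³ + 41x² − 45x − 79.
Step 2: lead(18x⁴ − 87x³ + 41x² − 45x − 79) ÷ lead(D) = 18x⁴ ÷ 2x = 9x³. Subtract (9x³)·D = 18x⁴ − 81x³. Remainder: −6x³ + 41x² − 45x − 79.
Step 3: lead(−6x³ + 41x² − 45x − 79) ÷ lead(D) = −6x³ ÷ 2x = −3x². Subtract (−3x²)·D = −6x³ + 27x². Remainder: 14x² − 45x − 79.
Step 4: lead(14x² − 45x − 79) ÷ lead(D) = 14x² ÷ 2x = 7x. Subtract (7x)·D = 14x² − 63x. Remainder: 18x − 79.
Step 5: lead(18x − 79) ÷ lead(D) = 18x ÷ 2x = 9. Subtract (9)·D = 18x − 81. Remainder: 2.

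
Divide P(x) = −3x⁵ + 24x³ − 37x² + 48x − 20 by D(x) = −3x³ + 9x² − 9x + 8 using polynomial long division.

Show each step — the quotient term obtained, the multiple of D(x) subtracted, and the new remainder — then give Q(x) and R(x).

Q(x) = x² + 3x − 2; R(x) = 6x − 4

Step 1: lead(−3x⁵ + 24x³ − 37x² + 48x − 20) ÷ lead(D) = −3x⁵ ÷ −3x³ = x². Subtract (x²)·D = −3x⁵ + 9x⁴ − 9x³ + 8x². Remainder: −9x⁴ + 33x³ − 45x² + 48x − 20.
Step 2: lead(−9x⁴ + 33x³ − 45x² + 48x − 20) ÷ lead(D) = −9x⁴ ÷ −3x³ = 3x. Subtract (3x)·D = −9x⁴ + 27x³ − 27x² + 24x. Remainder: 6x³ − 18x² + 24x − 20.
Step 3: lead(6x³ − 18x² + 24x − 20) ÷ lead(D) = 6x³ ÷ −3x³ = −2. Subtract (−2)·D = 6x³ − 18x² + 18x − 16. Remainder: 6x − 4.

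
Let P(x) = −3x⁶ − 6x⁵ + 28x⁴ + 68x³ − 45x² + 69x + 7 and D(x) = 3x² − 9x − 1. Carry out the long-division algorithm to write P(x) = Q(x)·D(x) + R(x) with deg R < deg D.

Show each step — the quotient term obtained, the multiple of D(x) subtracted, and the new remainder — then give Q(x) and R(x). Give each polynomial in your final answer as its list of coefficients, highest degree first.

Q = [-1, -5, -6, 3, -8]; R = [-1]

Step 1: lead(−3x⁶ − 6x⁵ + 28x⁴ + 68x³ − 45x² + 69x + 7) ÷ lead(D) = −3x⁶ ÷ 3x² = −x⁴. Subtract (−x⁴)·D = −3x⁶ + 9x⁵ + x⁴. Remainder: −15x⁵ + 27x⁴ + 68x³ − 45x² + 69x + 7.
Step 2: lead(−15x⁵ + 27x⁴ + 68x³ − 45x² + 69x + 7) ÷ lead(D) = −15x⁵ ÷ 3x² = −5x³. Subtract (−5x³)·D = −15x⁵ + 45x⁴ + 5x³. Remainder: −18x⁴ + 63x³ − 45x² + 69x + 7.
Step 3: lead(−18x⁴ + 63x³ − 45x² + 69x + 7) ÷ lead(D) = −18x⁴ ÷ 3x² = −6x². Subtract (−6x²)·D = −18x⁴ + 54x³ + 6x². Remainder: 9x³ − 51x² + 69x + 7.
Step 4: lead(9x³ − 51x² + 69x + 7) ÷ lead(D) = 9x³ ÷ 3x² = 3x. Subtract (3x)·D = 9x³ − 27x² − 3x. Remainder: −24x² + 72x + 7.
Step 5: lead(−24x² + 72x + 7) ÷ lead(D) = −24x² ÷ 3x² = −8. Subtract (−8)·D = −24x² + 72x + 8. Remainder: −1.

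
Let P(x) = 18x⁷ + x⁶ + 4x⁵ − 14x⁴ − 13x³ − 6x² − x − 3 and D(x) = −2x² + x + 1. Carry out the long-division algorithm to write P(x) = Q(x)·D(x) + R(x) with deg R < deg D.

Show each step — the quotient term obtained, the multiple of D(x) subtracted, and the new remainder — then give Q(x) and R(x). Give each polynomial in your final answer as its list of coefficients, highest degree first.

Q = [-9, -5, -9, 0, 2, 4]; R = [-7, -7]

Step 1: lead(18x⁷ + x⁶ + 4x⁵ − 14x⁴ − 13x³ − 6x² − x − 3) ÷ lead(D) = 18x⁷ ÷ −2x² = −9x⁵. Subtract (−9x⁵)·D = 18x⁷ − 9x⁶ − 9x⁵. Remainder: 10x⁶ + 13x⁵ − 14x⁴ − 13x³ − 6x² − x − 3.
Step 2: lead(10x⁶ + 13x⁵ − 14x⁴ − 13x³ − 6x² − x − 3) ÷ lead(D) = 10x⁶ ÷ −2x² = −5x⁴. Subtract (−5x⁴)·D = 10x⁶ − 5x⁵ − 5x⁴. Remainder: 18x⁵ − 9x⁴ − 13x³ − 6x² − x − 3.
Step 3: lead(18x⁵ − 9x⁴ − 13x³ − 6x² − x − 3) ÷ lead(D) = 18x⁵ ÷ −2x² = −9x³. Subtract (−9x³)·D = 18x⁵ − 9x⁴ − 9x³. Remainder: −4x³ − 6x² − x − 3.
Step 4: lead(−4x³ − 6x² − x − 3) ÷ lead(D) = −4x³ ÷ −2x² = 2x. Subtract (2x)·D = −4x³ + 2x² + 2x. Remainder: −8x² − 3x − 3.
Step 5: lead(−8x² − 3x − 3) ÷ lead(D) = −8x² ÷ −2x² = 4. Subtract (4)·D = −8x² + 4x + 4. Remainder: −7x − 7.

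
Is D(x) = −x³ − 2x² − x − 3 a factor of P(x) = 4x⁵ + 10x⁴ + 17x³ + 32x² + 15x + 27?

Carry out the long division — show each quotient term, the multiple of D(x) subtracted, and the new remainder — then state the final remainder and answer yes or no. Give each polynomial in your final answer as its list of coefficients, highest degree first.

Step 1: lead(4x⁵ + 10x⁴ + 17x³ + 32x² + 15x + 27) ÷ lead(D) = 4x⁵ ÷ −x³ = −4x². Subtract (−4x²)·D = 4x⁵ + 8x⁴ + 4x³ + 12x². Remainder: 2x⁴ + 13x³ + 20x² + 15x + 27.
Step 2: lead(2x⁴ + 13x³ + 20x² + 15x + 27) ÷ lead(D) = 2x⁴ ÷ −x³ = −2x. Subtract (−2x)·D = 2x⁴ + 4x³ + 2x² + 6x. Remainder: 9x³ + 18x² + 9x + 27.
Step 3: lead(9x³ + 18x² + 9x + 27) ÷ lead(D) = 9x³ ÷ −x³ = −9. Subtract (−9)·D = 9x³ + 18x² + 9x + 27. Remainder: 0.

R = [0], so D(x) is a factor of P(x). yes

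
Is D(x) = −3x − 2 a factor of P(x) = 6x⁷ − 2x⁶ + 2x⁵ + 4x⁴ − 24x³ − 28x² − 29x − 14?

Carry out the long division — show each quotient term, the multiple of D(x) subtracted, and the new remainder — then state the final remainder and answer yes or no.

R(x) = 0, so D(x) is a factor of P(x). yes

Step 1: lead(6x⁷ − 2x⁶ + 2x⁵ + 4x⁴ − 24x³ − 28x² − 29x − 14) ÷ lead(D) = 6x⁷ ÷ −3x = −2x⁶. Subtract (−2x⁶)·D = 6x⁷ + 4x⁶. Remainder: −6x⁶ + 2x⁵ + 4x⁴ − 24x³ − 28x² − 29x − 14.
Step 2: lead(−6x⁶ + 2x⁵ + 4x⁴ − 24x³ − 28x² − 29x − 14) ÷ lead(D) = −6x⁶ ÷ −3x = 2x⁵. Subtract (2x⁵)·D = −6x⁶ − 4x⁵. Remainder: 6x⁵ + 4x⁴ − 24x³ − 28x² − 29x − 14.
Step 3: lead(6x⁵ + 4x⁴ − 24x³ − 28x² − 29x − 14) ÷ lead(D) = 6x⁵ ÷ −3x = −2x⁴. Subtract (−2x⁴)·D = 6x⁵ + 4x⁴. Remainder: −24x³ − 28x² − 29x − 14.
Step 4: lead(−24x³ − 28x² − 29x − 14) ÷ lead(D) = −24x³ ÷ −3x = 8x². Subtract (8x²)·D = −24x³ − 16x². Remainder: −12x² − 29x − 14.
Step 5: lead(−12x² − 29x − 14) ÷ lead(D) = −12x² ÷ −3x = 4x. Subtract (4x)·D = −12x² − 8x. Remainder: −21x − 14.
Step 6: lead(−21x − 14) ÷ lead(D) = −21x ÷ −3x = 7. Subtract (7)·D = −21x − 14. Remainder: 0.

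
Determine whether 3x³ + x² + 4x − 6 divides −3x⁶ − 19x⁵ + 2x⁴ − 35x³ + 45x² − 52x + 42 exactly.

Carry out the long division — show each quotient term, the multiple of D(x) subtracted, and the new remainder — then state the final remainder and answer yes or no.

R(x) = 0, so D(x) is a factor of P(x). yes

Step 1: lead(−3x⁶ − 19x⁵ + 2x⁴ − 35x³ + 45x² − 52x + 42) ÷ lead(D) = −3x⁶ ÷ 3x³ = −x³. Subtract (−x³)·D = −3x⁶ − x⁵ − 4x⁴ + 6x³. Remainder: −18x⁵ + 6x⁴ − 41x³ + 45x² − 52x + 42.
Step 2: lead(−18x⁵ + 6x⁴ − 41x³ + 45x² − 52x + 42) ÷ lead(D) = −18x⁵ ÷ 3x³ = −6x². Subtract (−6x²)·D = −18x⁵ − 6x⁴ − 24x³ + 36x². Remainder: 12x⁴ − 17x³ + 9x² − 52x + 42.
Step 3: lead(12x⁴ − 17x³ + 9x² − 52x + 42) ÷ lead(D) = 12x⁴ ÷ 3x³ = 4x. Subtract (4x)·D = 12x⁴ + 4x³ + 16x² − 24x. Remainder: −21x³ − 7x² − 28x + 42.
Step 4: lead(−21x³ − 7x² − 28x + 42) ÷ lead(D) = −21x³ ÷ 3x³ = −7. Subtract (−7)·D = −21x³ − 7x² − 28x + 42. Remainder: 0.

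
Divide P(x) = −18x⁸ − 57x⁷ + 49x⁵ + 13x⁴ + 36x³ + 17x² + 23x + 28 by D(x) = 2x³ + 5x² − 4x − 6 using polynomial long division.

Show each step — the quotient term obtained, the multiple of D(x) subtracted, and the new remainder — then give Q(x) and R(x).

Q(x) = −9x⁵ − 6x⁴ − 3x³ − 7x² − 5; R(x) = 3x − 2

Step 1: lead(−18x⁸ − 57x⁷ + 49x⁵ + 13x⁴ + 36x³ + 17x² + 23x + 28) ÷ lead(D) = −18x⁸ ÷ 2x³ = −9x⁵. Subtract (−9x⁵)·D = −18x⁸ − 45x⁷ + 36x⁶ + 54x⁵. Remainder: −12x⁷ − 36x⁶ − 5x⁵ + 13x⁴ + 36x³ + 17x² + 23x + 28.
Step 2: lead(−12x⁷ − 36x⁶ − 5x⁵ + 13x⁴ + 36x³ + 17x² + 23x + 28) ÷ lead(D) = −12x⁷ ÷ 2x³ = −6x⁴. Subtract (−6x⁴)·D = −12x⁷ − 30x⁶ + 24x⁵ + 36x⁴. Remainder: −6x⁶ − 29x⁵ − 23x⁴ + 36x³ + 17x² + 23x + 28.
Step 3: lead(−6x⁶ − 29x⁵ − 23x⁴ + 36x³ + 17x² + 23x + 28) ÷ lead(D) = −6x⁶ ÷ 2x³ = −3x³. Subtract (−3x³)·D = −6x⁶ − 15x⁵ + 12x⁴ + 18x³. Remainder: −14x⁵ − 35x⁴ + 18x³ + 17x² + 23x + 28.
Step 4: lead(−14x⁵ − 35x⁴ + 18x³ + 17x² + 23x + 28) ÷ lead(D) = −14x⁵ ÷ 2x³ = −7x². Subtract (−7x²)·D = −14x⁵ − 35x⁴ + 28x³ + 42x². Remainder: −10x³ − 25x² + 23x + 28.
Step 5: lead(−10x³ − 25x² + 23x + 28) ÷ lead(D) = −10x³ ÷ 2x³ = −5. Subtract (−5)·D = −10x³ − 25x² + 20x + 30. Remainder: 3x − 2.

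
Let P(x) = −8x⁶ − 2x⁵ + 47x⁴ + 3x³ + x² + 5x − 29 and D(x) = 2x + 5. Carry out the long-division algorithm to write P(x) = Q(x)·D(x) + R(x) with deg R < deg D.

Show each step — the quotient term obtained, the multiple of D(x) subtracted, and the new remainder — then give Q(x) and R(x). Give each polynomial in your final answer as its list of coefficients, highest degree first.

Q = [-4, 9, 1, -1, 3, -5]; R = [-4]

Step 1: lead(−8x⁶ − 2x⁵ + 47x⁴ + 3x³ + x² + 5x − 29) ÷ lead(D) = −8x⁶ ÷ 2x = −4x⁵. Subtract (−4x⁵)·D = −8x⁶ − 20x⁵. Remainder: 18x⁵ + 47x⁴ + 3x³ + x² + 5x − 29.
Step 2: lead(18x⁵ + 47x⁴ + 3x³ + x² + 5x − 29) ÷ lead(D) = 18x⁵ ÷ 2x = 9x⁴. Subtract (9x⁴)·D = 18x⁵ + 45x⁴. Remainder: 2x⁴ + 3x³ + x² + 5x − 29.
Step 3: lead(2x⁴ + 3x³ + x² + 5x − 29) ÷ lead(D) = 2x⁴ ÷ 2x = x³. Subtract (x³)·D = 2x⁴ + 5x³. Remainder: −2x³ + x² + 5x − 29.
Step 4: lead(−2x³ + x² + 5x − 29) ÷ lead(D) = −2x³ ÷ 2x = −x². Subtract (−x²)·D = −2x³ − 5x². Remainder: 6x² + 5x − 29.
Step 5: lead(6x² + 5x − 29) ÷ lead(D) = 6x² ÷ 2x = 3x. Subtract (3x)·D = 6x² + 15x. Remainder: −10x − 29.
Step 6: lead(−10x − 29) ÷ lead(D) = −10x ÷ 2x = −5. Subtract (−5)·D = −10x − 25. Remainder: −4.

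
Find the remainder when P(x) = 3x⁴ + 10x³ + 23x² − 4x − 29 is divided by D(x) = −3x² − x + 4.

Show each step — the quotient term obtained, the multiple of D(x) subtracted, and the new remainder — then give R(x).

Step 1: lead(3x⁴ + 10x³ + 23x² − 4x − 29) ÷ lead(D) = 3x⁴ ÷ −3x² = −x². Subtract (−x²)·D = 3x⁴ + x³ − 4x². Remainder: 9x³ + 27x² − 4x − 29.
Step 2: lead(9x³ + 27x² − 4x − 29) ÷ lead(D) = 9x³ ÷ −3x² = −3x. Subtract (−3x)·D = 9x³ + 3x² − 12x. Remainder: 24x² + 8x − 29.
Step 3: lead(24x² + 8x − 29) ÷ lead(D) = 24x² ÷ −3x² = −8. Subtract (−8)·D = 24x² + 8x − 32. Remainder: 3.

R(x) = 3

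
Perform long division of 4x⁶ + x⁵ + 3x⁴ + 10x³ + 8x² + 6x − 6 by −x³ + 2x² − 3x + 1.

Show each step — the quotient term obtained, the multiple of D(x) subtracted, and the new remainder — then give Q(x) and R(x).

Q(x) = −4x³ − 9x² − 9x − 5; R(x) = −1

Step 1: lead(4x⁶ + x⁵ + 3x⁴ + 10x³ + 8x² + 6x − 6) ÷ lead(D) = 4x⁶ ÷ −x³ = −4x³. Subtract (−4x³)·D = 4x⁶ − 8x⁵ + 12x⁴ − 4x³. Remainder: 9x⁵ − 9x⁴ + 14x³ + 8x² + 6x − 6.
Step 2: lead(9x⁵ − 9x⁴ + 14x³ + 8x² + 6x − 6) ÷ lead(D) = 9x⁵ ÷ −x³ = −9x². Subtract (−9x²)·D = 9x⁵ − 18x⁴ + 27x³ − 9x². Remainder: 9x⁴ − 13x³ + 17x² + 6x − 6.
Step 3: lead(9x⁴ − 13x³ + 17x² + 6x − 6) ÷ lead(D) = 9x⁴ ÷ −x³ = −9x. Subtract (−9x)·D = 9x⁴ − 18x³ + 27x² − 9x. Remainder: 5x³ − 10x² + 15x − 6.
Step 4: lead(5x³ − 10x² + 15x − 6) ÷ lead(D) = 5x³ ÷ −x³ = −5. Subtract (−5)·D = 5x³ − 10x² + 15x − 5. Remainder: −1.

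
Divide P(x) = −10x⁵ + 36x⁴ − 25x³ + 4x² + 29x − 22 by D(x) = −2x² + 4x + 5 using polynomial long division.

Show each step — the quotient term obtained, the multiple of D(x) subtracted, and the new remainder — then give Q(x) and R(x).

Step 1: lead(−10x⁵ + 36x⁴ − 25x³ + 4x² + 29x − 22) ÷ lead(D) = −10x⁵ ÷ −2x² = 5x³. Subtract (5x³)·D = −10x⁵ + 20x⁴ + 25x³. Remainder: 16x⁴ − 50x³ + 4x² + 29x − 22.
Step 2: lead(16x⁴ − 50x³ + 4x² + 29x − 22) ÷ lead(D) = 16x⁴ ÷ −2x² = −8x². Subtract (−8x²)·D = 16x⁴ − 32x³ − 40x². Remainder: −18x³ + 44x² + 29x − 22.
Step 3: lead(−18x³ + 44x² + 29x − 22) ÷ lead(D) = −18x³ ÷ −2x² = 9x. Subtract (9x)·D = −18x³ + 36x² + 45x. Remainder: 8x² − 16x − 22.
Step 4: lead(8x² − 16x − 22) ÷ lead(D) = 8x² ÷ −2x² = −4. Subtract (−4)·D = 8x² − 16x − 20. Remainder: −2.

Q(x) = 5x³ − 8x² + 9x − 4; R(x) = −2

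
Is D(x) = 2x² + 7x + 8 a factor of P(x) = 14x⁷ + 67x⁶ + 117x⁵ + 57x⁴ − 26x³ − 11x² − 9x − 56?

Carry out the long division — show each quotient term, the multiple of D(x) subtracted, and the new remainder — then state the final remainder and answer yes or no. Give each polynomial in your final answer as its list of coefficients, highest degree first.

R = [0], so D(x) is a factor of P(x). yes

Step 1: lead(14x⁷ + 67x⁶ + 117x⁵ + 57x⁴ − 26x³ − 11x² − 9x − 56) ÷ lead(D) = 14x⁷ ÷ 2x² = 7x⁵. Subtract (7x⁵)·D = 14x⁷ + 49x⁶ + 56x⁵. Remainder: 18x⁶ + 61x⁵ + 57x⁴ − 26x³ − 11x² − 9x − 56.
Step 2: lead(18x⁶ + 61x⁵ + 57x⁴ − 26x³ − 11x² − 9x − 56) ÷ lead(D) = 18x⁶ ÷ 2x² = 9x⁴. Subtract (9x⁴)·D = 18x⁶ + 63x⁵ + 72x⁴. Remainder: −2x⁵ − 15x⁴ − 26x³ − 11x² − 9x − 56.
Step 3: lead(−2x⁵ − 15x⁴ − 26x³ − 11x² − 9x − 56) ÷ lead(D) = −2x⁵ ÷ 2x² = −x³. Subtract (−x³)·D = −2x⁵ − 7x⁴ − 8x³. Remainder: −8x⁴ − 18x³ − 11x² − 9x − 56.
Step 4: lead(−8x⁴ − 18x³ − 11x² − 9x − 56) ÷ lead(D) = −8x⁴ ÷ 2x² = −4x². Subtract (−4x²)·D = −8x⁴ − 28x³ − 32x². Remainder: 10x³ + 21x² − 9x − 56.
Step 5: lead(10x³ + 21x² − 9x − 56) ÷ lead(D) = 10x³ ÷ 2x² = 5x. Subtract (5x)·D = 10x³ + 35x² + 40x. Remainder: −14x² − 49x − 56.
Step 6: lead(−14x² − 49x − 56) ÷ lead(D) = −14x² ÷ 2x² = −7. Subtract (−7)·D = −14x² − 49x − 56. Remainder: 0.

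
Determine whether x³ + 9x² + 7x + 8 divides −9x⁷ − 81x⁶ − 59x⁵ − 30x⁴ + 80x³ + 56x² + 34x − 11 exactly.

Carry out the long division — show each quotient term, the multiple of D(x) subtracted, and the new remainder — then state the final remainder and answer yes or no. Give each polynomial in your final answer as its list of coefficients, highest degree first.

R = [5], so D(x) is not a factor of P(x). no

Step 1: lead(−9x⁷ − 81x⁶ − 59x⁵ − 30x⁴ + 80x³ + 56x² + 34x − 11) ÷ lead(D) = −9x⁷ ÷ x³ = −9x⁴. Subtract (−9x⁴)·D = −9x⁷ − 81x⁶ − 63x⁵ − 72x⁴. Remainder: 4x⁵ + 42x⁴ + 80x³ + 56x² + 34x − 11.
Step 2: lead(4x⁵ + 42x⁴ + 80x³ + 56x² + 34x − 11) ÷ lead(D) = 4x⁵ ÷ x³ = 4x². Subtract (4x²)·D = 4x⁵ + 36x⁴ + 28x³ + 32x². Remainder: 6x⁴ + 52x³ + 24x² + 34x − 11.
Step 3: lead(6x⁴ + 52x³ + 24x² + 34x − 11) ÷ lead(D) = 6x⁴ ÷ x³ = 6x. Subtract (6x)·D = 6x⁴ + 54x³ + 42x² + 48x. Remainder: −2x³ − 18x² − 14x − 11.
Step 4: lead(−2x³ − 18x² − 14x − 11) ÷ lead(D) = −2x³ ÷ x³ = −2. Subtract (−2)·D = −2x³ − 18x² − 14x − 16. Remainder: 5.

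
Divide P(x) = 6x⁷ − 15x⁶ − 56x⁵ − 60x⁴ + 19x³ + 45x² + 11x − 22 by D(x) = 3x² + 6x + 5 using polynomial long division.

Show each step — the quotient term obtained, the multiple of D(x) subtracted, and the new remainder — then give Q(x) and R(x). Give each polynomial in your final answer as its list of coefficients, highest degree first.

Q = [2, -9, -4, 3, 7, -4]; R = [-2]

Step 1: lead(6x⁷ − 15x⁶ − 56x⁵ − 60x⁴ + 19x³ + 45x² + 11x − 22) ÷ lead(D) = 6x⁷ ÷ 3x² = 2x⁵. Subtract (2x⁵)·D = 6x⁷ + 12x⁶ + 10x⁵. Remainder: −27x⁶ − 66x⁵ − 60x⁴ + 19x³ + 45x² + 11x − 22.
Step 2: lead(−27x⁶ − 66x⁵ − 60x⁴ + 19x³ + 45x² + 11x − 22) ÷ lead(D) = −27x⁶ ÷ 3x² = −9x⁴. Subtract (−9x⁴)·D = −27x⁶ − 54x⁵ − 45x⁴. Remainder: −12x⁵ − 15x⁴ + 19x³ + 45x² + 11x − 22.
Step 3: lead(−12x⁵ − 15x⁴ + 19x³ + 45x² + 11x − 22) ÷ lead(D) = −12x⁵ ÷ 3x² = −4x³. Subtract (−4x³)·D = −12x⁵ − 24x⁴ − 20x³. Remainder: 9x⁴ + 39x³ + 45x² + 11x − 22.
Step 4: lead(9x⁴ + 39x³ + 45x² + 11x − 22) ÷ lead(D) = 9x⁴ ÷ 3x² = 3x². Subtract (3x²)·D = 9x⁴ + 18x³ + 15x². Remainder: 21x³ + 30x² + 11x − 22.
Step 5: lead(21x³ + 30x² + 11x − 22) ÷ lead(D) = 21x³ ÷ 3x² = 7x. Subtract (7x)·D = 21x³ + 42x² + 35x. Remainder: −12x² − 24x − 22.
Step 6: lead(−12x² − 24x − 22) ÷ lead(D) = −12x² ÷ 3x² = −4. Subtract (−4)·D = −12x² − 24x − 20. Remainder: −2.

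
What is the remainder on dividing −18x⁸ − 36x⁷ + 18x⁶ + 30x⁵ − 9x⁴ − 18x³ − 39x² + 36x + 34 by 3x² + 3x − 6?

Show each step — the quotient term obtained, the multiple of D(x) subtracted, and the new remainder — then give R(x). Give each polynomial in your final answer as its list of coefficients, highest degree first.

Step 1: lead(−18x⁸ − 36x⁷ + 18x⁶ + 30x⁵ − 9x⁴ − 18x³ − 39x² + 36x + 34) ÷ lead(D) = −18x⁸ ÷ 3x² = −6x⁶. Subtract (−6x⁶)·D = −18x⁸ − 18x⁷ + 36x⁶. Remainder: −18x⁷ − 18x⁶ + 30x⁵ − 9x⁴ − 18x³ − 39x² + 36x + 34.
Step 2: lead(−18x⁷ − 18x⁶ + 30x⁵ − 9x⁴ − 18x³ − 39x² + 36x + 34) ÷ lead(D) = −18x⁷ ÷ 3x² = −6x⁵. Subtract (−6x⁵)·D = −18x⁷ − 18x⁶ + 36x⁵. Remainder: −6x⁵ − 9x⁴ − 18x³ − 39x² + 36x + 34.
Step 3: lead(−6x⁵ − 9x⁴ − 18x³ − 39x² + 36x + 34) ÷ lead(D) = −6x⁵ ÷ 3x² = −2x³. Subtract (−2x³)·D = −6x⁵ − 6x⁴ + 12x³. Remainder: −3x⁴ − 30x³ − 39x² + 36x + 34.
Step 4: lead(−3x⁴ − 30x³ − 39x² + 36x + 34) ÷ lead(D) = −3x⁴ ÷ 3x² = −x². Subtract (−x²)·D = −3x⁴ − 3x³ + 6x². Remainder: −27x³ − 45x² + 36x + 34.
Step 5: lead(−27x³ − 45x² + 36x + 34) ÷ lead(D) = −27x³ ÷ 3x² = −9x. Subtract (−9x)·D = −27x³ − 27x² + 54x. Remainder: −18x² − 18x + 34.
Step 6: lead(−18x² − 18x + 34) ÷ lead(D) = −18x² ÷ 3x² = −6. Subtract (−6)·D = −18x² − 18x + 36. Remainder: −2.

R = [-2]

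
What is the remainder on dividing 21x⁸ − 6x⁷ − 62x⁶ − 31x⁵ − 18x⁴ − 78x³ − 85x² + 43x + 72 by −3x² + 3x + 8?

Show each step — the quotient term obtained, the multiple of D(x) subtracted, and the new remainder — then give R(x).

Step 1: lead(21x⁸ − 6x⁷ − 62x⁶ − 31x⁵ − 18x⁴ − 78x³ − 85x² + 43x + 72) ÷ lead(D) = 21x⁸ ÷ −3x² = −7x⁶. Subtract (−7x⁶)·D = 21x⁸ − 21x⁷ − 56x⁶. Remainder: 15x⁷ − 6x⁶ − 31x⁵ − 18x⁴ − 78x³ − 85x² + 43x + 72.
Step 2: lead(15x⁷ − 6x⁶ − 31x⁵ − 18x⁴ − 78x³ − 85x² + 43x + 72) ÷ lead(D) = 15x⁷ ÷ −3x² = −5x⁵. Subtract (−5x⁵)·D = 15x⁷ − 15x⁶ − 40x⁵. Remainder: 9x⁶ + 9x⁵ − 18x⁴ − 78x³ − 85x² + 43x + 72.
Step 3: lead(9x⁶ + 9x⁵ − 18x⁴ − 78x³ − 85x² + 43x + 72) ÷ lead(D) = 9x⁶ ÷ −3x² = −3x⁴. Subtract (−3x⁴)·D = 9x⁶ − 9x⁵ − 24x⁴. Remainder: 18x⁵ + 6x⁴ − 78x³ − 85x² + 43x + 72.
Step 4: lead(18x⁵ + 6x⁴ − 78x³ − 85x² + 43x + 72) ÷ lead(D) = 18x⁵ ÷ −3x² = −6x³. Subtract (−6x³)·D = 18x⁵ − 18x⁴ − 48x³. Remainder: 24x⁴ − 30x³ − 85x² + 43x + 72.
Step 5: lead(24x⁴ − 30x³ − 85x² + 43x + 72) ÷ lead(D) = 24x⁴ ÷ −3x² = −8x². Subtract (−8x²)·D = 24x⁴ − 24x³ − 64x². Remainder: −6x³ − 21x² + 43x + 72.
Step 6: lead(−6x³ − 21x² + 43x + 72) ÷ lead(D) = −6x³ ÷ −3x² = 2x. Subtract (2x)·D = −6x³ + 6x² + 16x. Remainder: −27x² + 27x + 72.
Step 7: lead(−27x² + 27x + 72) ÷ lead(D) = −27x² ÷ −3x² = 9. Subtract (9)·D = −27x² + 27x + 72. Remainder: 0.

R(x) = 0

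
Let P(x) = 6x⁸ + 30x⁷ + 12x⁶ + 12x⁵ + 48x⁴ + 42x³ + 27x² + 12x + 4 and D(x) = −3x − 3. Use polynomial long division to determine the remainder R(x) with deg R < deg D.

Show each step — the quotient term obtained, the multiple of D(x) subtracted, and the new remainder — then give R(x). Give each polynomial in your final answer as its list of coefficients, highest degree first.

Step 1: lead(6x⁸ + 30x⁷ + 12x⁶ + 12x⁵ + 48x⁴ + 42x³ + 27x² + 12x + 4) ÷ lead(D) = 6x⁸ ÷ −3x = −2x⁷. Subtract (−2x⁷)·D = 6x⁸ + 6x⁷. Remainder: 24x⁷ + 12x⁶ + 12x⁵ + 48x⁴ + 42x³ + 27x² + 12x + 4.
Step 2: lead(24x⁷ + 12x⁶ + 12x⁵ + 48x⁴ + 42x³ + 27x² + 12x + 4) ÷ lead(D) = 24x⁷ ÷ −3x = −8x⁶. Subtract (−8x⁶)·D = 24x⁷ + 24x⁶. Remainder: −12x⁶ + 12x⁵ + 48x⁴ + 42x³ + 27x² + 12x + 4.
Step 3: lead(−12x⁶ + 12x⁵ + 48x⁴ + 42x³ + 27x² + 12x + 4) ÷ lead(D) = −12x⁶ ÷ −3x = 4x⁵. Subtract (4x⁵)·D = −12x⁶ − 12x⁵. Remainder: 24x⁵ + 48x⁴ + 42x³ + 27x² + 12x + 4.
Step 4: lead(24x⁵ + 48x⁴ + 42x³ + 27x² + 12x + 4) ÷ lead(D) = 24x⁵ ÷ −3x = −8x⁴. Subtract (−8x⁴)·D = 24x⁵ + 24x⁴. Remainder: 24x⁴ + 42x³ + 27x² + 12x + 4.
Step 5: lead(24x⁴ + 42x³ + 27x² + 12x + 4) ÷ lead(D) = 24x⁴ ÷ −3x = −8x³. Subtract (−8x³)·D = 24x⁴ + 24x³. Remainder: 18x³ + 27x² + 12x + 4.
Step 6: lead(18x³ + 27x² + 12x + 4) ÷ lead(D) = 18x³ ÷ −3x = −6x². Subtract (−6x²)·D = 18x³ + 18x². Remainder: 9x² + 12x + 4.
Step 7: lead(9x² + 12x + 4) ÷ lead(D) = 9x² ÷ −3x = −3x. Subtract (−3x)·D = 9x² + 9x. Remainder: 3x + 4.
Step 8: lead(3x + 4) ÷ lead(D) = 3x ÷ −3x = −1. Subtract (−1)·D = 3x + 3. Remainder: 1.

R = [1]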